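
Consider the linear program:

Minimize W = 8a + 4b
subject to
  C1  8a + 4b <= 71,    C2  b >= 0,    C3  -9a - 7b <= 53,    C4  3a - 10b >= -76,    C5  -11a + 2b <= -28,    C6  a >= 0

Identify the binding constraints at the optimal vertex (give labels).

Corner points and W = 8a + 4b:
  (71/8, 0) → W = 71
  (203/46, 821/92) → W = 71
  (28/11, 0) → W = 224/11
  (54/13, 115/13) → W = 892/13

The minimum is at (28/11, 0). Substituting into each constraint, equality holds for C2 and C5; the remaining constraints have slack.

C2 and C5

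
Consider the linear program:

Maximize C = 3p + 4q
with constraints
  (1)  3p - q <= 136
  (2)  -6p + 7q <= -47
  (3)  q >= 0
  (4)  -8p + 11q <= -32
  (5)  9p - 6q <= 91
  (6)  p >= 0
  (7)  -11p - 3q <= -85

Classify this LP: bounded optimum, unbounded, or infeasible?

Corner points and C = 3p + 4q:
  (47/6, 0) → C = 47/2
  (355/27, 41/9) → C = 173/3
  (91/9, 0) → C = 91/3
The feasible region has finitely many vertices and no improving ray; the maximum is 173/3 at (355/27, 41/9).

bounded optimum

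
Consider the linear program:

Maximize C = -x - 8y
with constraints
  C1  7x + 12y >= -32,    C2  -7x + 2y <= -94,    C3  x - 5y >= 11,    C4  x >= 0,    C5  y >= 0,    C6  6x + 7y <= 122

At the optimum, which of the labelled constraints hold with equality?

Extreme points and C = -x - 8y:
  (448/33, 17/33) → C = -584/33
  (94/7, 0) → C = -94/7
  (687/37, 56/37) → C = -1135/37
  (61/3, 0) → C = -61/3

The maximum is at (94/7, 0). Substituting into each constraint, equality holds for C2 and C5; the remaining constraints have slack.

C2 and C5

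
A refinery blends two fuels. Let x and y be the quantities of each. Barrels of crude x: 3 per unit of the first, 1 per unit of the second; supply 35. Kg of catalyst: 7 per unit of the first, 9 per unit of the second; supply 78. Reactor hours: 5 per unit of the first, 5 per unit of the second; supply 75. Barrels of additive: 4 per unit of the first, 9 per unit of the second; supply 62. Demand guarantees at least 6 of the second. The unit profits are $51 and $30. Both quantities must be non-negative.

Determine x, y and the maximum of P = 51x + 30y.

x = 2, y = 6, maximum P = 282

Feasible corners and P = 51x + 30y:
  (0, 62/9) → P = 620/3
  (0, 6) → P = 180
  (2, 6) → P = 282

The binding constraints are 4x + 9y = 62 and y = 6.
Solving simultaneously gives x = 2, y = 6.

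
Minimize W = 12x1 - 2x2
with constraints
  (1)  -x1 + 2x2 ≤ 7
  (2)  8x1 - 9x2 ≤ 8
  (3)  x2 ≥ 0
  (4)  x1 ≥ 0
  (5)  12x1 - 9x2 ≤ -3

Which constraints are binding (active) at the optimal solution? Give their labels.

(1) and (4)

Vertices and W = 12x1 - 2x2:
  (0, 7/2) → W = -7
  (19/5, 27/5) → W = 174/5
  (0, 1/3) → W = -2/3

The minimum is at (0, 7/2). Substituting into each constraint, equality holds for (1) and (4); the remaining constraints have slack.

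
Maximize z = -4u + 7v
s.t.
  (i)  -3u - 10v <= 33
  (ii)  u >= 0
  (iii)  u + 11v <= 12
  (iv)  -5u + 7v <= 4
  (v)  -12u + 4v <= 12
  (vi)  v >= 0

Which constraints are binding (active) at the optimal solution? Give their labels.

(iii) and (iv)

Extreme points and z = -4u + 7v:
  (0, 4/7) → z = 4
  (0, 0) → z = 0
  (20/31, 32/31) → z = 144/31
  (12, 0) → z = -48

The maximum is at (20/31, 32/31). Substituting into each constraint, equality holds for (iii) and (iv); the remaining constraints have slack.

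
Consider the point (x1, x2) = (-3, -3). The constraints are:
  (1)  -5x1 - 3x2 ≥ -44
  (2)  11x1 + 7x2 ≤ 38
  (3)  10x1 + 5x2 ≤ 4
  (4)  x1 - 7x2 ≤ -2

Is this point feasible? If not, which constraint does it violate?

Constraint (4): x1 - 7x2 = 18, which is not ≤ -2. All other constraints are satisfied.

not feasible — violates (4)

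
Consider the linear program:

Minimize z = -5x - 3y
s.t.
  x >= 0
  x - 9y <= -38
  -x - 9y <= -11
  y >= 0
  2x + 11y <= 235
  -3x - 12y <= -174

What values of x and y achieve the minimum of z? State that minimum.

x = 1697/29, y = 311/29, minimum z = -9418/29

Feasible corners and z = -5x - 3y:
  (0, 235/11) → z = -705/11
  (0, 29/2) → z = -87/2
  (1697/29, 311/29) → z = -9418/29
  (370/13, 96/13) → z = -2138/13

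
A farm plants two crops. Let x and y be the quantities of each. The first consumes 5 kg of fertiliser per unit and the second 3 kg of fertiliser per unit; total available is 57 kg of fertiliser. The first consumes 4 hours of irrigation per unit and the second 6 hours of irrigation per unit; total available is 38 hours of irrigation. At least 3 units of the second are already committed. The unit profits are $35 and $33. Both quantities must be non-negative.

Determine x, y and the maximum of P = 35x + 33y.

Feasible corners and P = 35x + 33y:
  (0, 19/3) → P = 209
  (0, 3) → P = 99
  (5, 3) → P = 274

The optimum lies where 4x + 6y = 38 and y = 3.
Solving simultaneously gives x = 5, y = 3.

x = 5, y = 3, maximum P = 274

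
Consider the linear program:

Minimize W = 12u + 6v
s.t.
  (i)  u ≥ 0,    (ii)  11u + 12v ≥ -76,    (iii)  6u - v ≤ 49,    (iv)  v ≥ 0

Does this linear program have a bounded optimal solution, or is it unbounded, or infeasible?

Vertices and W = 12u + 6v:
  (0, 0) → W = 0
  (49/6, 0) → W = 98
The feasible region has finitely many vertices and no improving ray; the minimum is 0 at (0, 0).

bounded optimum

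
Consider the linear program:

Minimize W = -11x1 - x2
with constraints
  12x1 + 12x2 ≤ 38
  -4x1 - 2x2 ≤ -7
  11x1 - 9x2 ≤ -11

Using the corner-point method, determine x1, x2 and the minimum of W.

x1 = 7/8, x2 = 55/24, minimum W = -143/12

Feasible corners and W = -11x1 - x2:
  (1/3, 17/6) → W = -13/2
  (7/8, 55/24) → W = -143/12
  (41/58, 121/58) → W = -286/29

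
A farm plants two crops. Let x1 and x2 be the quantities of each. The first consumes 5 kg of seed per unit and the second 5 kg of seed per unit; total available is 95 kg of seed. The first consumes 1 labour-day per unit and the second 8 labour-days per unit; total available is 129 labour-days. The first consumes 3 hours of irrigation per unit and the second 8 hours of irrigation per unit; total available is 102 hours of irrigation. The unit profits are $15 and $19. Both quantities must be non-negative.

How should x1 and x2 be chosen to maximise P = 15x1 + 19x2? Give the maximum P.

The binding constraints are 5x1 + 5x2 = 95 and 3x1 + 8x2 = 102.
Solving simultaneously gives x1 = 10, x2 = 9.

x1 = 10, x2 = 9, maximum P = 321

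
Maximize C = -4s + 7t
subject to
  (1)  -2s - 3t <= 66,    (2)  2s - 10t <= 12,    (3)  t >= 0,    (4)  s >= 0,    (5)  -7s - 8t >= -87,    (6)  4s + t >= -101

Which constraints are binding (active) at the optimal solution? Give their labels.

Corner points and C = -4s + 7t:
  (6, 0) → C = -24
  (483/43, 45/43) → C = -1617/43
  (0, 0) → C = 0
  (0, 87/8) → C = 609/8

The maximum is at (0, 87/8). Substituting into each constraint, equality holds for (4) and (5); the remaining constraints have slack.

(4) and (5)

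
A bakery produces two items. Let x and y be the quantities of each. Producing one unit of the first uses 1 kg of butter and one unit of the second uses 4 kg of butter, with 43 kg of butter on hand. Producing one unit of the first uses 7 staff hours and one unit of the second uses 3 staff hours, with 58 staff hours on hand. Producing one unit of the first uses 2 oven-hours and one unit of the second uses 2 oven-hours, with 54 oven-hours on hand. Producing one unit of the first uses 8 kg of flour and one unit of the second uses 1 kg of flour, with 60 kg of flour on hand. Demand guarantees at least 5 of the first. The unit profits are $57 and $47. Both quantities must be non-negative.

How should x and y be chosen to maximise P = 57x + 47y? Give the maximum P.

x = 5, y = 23/3, maximum P = 1936/3

At the optimal vertex, 7x + 3y = 58 and x = 5.
Solving simultaneously gives x = 5, y = 23/3.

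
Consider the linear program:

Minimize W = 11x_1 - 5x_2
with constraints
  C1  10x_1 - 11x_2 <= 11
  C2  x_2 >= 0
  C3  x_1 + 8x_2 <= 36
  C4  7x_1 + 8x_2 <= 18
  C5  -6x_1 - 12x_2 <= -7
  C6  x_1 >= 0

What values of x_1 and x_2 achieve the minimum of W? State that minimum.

At the optimal vertex, 7x_1 + 8x_2 = 18 and x_1 = 0.
Solving simultaneously gives x_1 = 0, x_2 = 9/4.

x_1 = 0, x_2 = 9/4, minimum W = -45/4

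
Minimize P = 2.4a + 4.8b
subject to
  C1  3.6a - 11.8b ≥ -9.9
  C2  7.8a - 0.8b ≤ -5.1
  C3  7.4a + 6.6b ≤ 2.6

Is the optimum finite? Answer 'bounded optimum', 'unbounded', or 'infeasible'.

From the feasible point (-871/1486, 981/1486), moving in the direction (-0.8, -7.8) keeps every constraint satisfied while P decreases without bound.

unbounded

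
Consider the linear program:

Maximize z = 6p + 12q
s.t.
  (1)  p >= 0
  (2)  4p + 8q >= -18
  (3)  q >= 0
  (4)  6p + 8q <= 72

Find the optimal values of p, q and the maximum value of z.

Extreme points and z = 6p + 12q:
  (0, 0) → z = 0
  (0, 9) → z = 108
  (12, 0) → z = 72

p = 0, q = 9, maximum z = 108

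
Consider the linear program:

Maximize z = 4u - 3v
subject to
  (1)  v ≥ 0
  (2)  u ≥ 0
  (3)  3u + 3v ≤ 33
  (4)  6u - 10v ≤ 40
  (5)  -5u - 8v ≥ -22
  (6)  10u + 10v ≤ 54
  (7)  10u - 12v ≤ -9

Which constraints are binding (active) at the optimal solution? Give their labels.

(5) and (7)

Extreme points and z = 4u - 3v:
  (0, 11/4) → z = -33/4
  (0, 3/4) → z = -9/4
  (48/35, 53/28) → z = -27/140

The maximum is at (48/35, 53/28). Substituting into each constraint, equality holds for (5) and (7); the remaining constraints have slack.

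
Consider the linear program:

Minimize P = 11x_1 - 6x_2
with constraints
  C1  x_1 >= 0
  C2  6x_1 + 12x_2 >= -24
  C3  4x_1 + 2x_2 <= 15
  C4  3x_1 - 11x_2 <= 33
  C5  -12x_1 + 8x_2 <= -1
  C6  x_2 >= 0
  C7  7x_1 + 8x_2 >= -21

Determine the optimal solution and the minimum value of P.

Extreme points and P = 11x_1 - 6x_2:
  (61/28, 22/7) → P = 143/28
  (15/4, 0) → P = 165/4
  (1/12, 0) → P = 11/12

The optimum lies where -12x_1 + 8x_2 = -1 and x_2 = 0.
Solving simultaneously gives x_1 = 1/12, x_2 = 0.

x_1 = 1/12, x_2 = 0, minimum P = 11/12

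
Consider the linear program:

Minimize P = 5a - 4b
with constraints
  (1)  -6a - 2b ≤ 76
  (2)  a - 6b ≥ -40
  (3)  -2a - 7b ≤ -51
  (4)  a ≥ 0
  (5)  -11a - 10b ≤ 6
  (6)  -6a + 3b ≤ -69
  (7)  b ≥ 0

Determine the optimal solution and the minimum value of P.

a = 178/11, b = 103/11, minimum P = 478/11

Vertices and P = 5a - 4b:
  (178/11, 103/11) → P = 478/11
  (53/4, 7/2) → P = 209/4
  (51/2, 0) → P = 255/2
The feasible region is unbounded (it extends along (6, 1), (1, 0)), but P strictly increases along every unbounded feasible direction, so there is no improving ray and the minimum is attained at a vertex.

At the optimal vertex, a - 6b = -40 and -6a + 3b = -69.
Solving simultaneously gives a = 178/11, b = 103/11.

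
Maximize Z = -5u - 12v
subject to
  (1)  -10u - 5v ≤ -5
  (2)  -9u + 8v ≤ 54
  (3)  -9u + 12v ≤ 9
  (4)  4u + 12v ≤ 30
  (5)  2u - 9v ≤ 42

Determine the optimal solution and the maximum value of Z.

u = 51/20, v = -41/10, maximum Z = 729/20

The optimum lies where -10u - 5v = -5 and 2u - 9v = 42.
Solving simultaneously gives u = 51/20, v = -41/10.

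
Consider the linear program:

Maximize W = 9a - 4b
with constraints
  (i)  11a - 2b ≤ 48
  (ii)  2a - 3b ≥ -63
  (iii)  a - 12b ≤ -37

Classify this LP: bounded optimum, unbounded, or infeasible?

Corner points and W = 9a - 4b:
  (270/29, 789/29) → W = -726/29
  (5, 7/2) → W = 31
  (-215/7, 11/21) → W = -5849/21
The feasible region has finitely many vertices and no improving ray; the maximum is 31 at (5, 7/2).

bounded optimum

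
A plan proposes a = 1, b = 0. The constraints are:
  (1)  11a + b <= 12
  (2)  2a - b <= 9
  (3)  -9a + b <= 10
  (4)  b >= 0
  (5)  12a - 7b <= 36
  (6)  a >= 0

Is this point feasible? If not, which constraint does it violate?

(1): 11 ≤ 12 ✓
(2): 2 ≤ 9 ✓
(3): -9 ≤ 10 ✓
(4): 0 ≥ 0 ✓
(5): 12 ≤ 36 ✓
(6): 1 ≥ 0 ✓

feasible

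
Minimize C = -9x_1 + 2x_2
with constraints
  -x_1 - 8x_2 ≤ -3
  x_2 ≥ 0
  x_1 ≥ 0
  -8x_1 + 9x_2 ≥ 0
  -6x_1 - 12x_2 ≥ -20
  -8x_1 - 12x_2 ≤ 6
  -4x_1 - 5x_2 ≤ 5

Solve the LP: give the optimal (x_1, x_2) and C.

x_1 = 6/5, x_2 = 16/15, minimum C = -26/3

Vertices and C = -9x_1 + 2x_2:
  (0, 3/8) → C = 3/4
  (27/73, 24/73) → C = -195/73
  (0, 5/3) → C = 10/3
  (6/5, 16/15) → C = -26/3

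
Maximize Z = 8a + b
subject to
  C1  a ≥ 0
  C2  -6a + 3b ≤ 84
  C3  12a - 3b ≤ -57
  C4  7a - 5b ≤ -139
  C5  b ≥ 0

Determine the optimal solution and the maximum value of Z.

a = 9/2, b = 37, maximum Z = 73

Corner points and Z = 8a + b:
  (0, 28) → Z = 28
  (0, 139/5) → Z = 139/5
  (9/2, 37) → Z = 73
  (44/13, 423/13) → Z = 775/13

The binding constraints are -6a + 3b = 84 and 12a - 3b = -57.
Solving simultaneously gives a = 9/2, b = 37.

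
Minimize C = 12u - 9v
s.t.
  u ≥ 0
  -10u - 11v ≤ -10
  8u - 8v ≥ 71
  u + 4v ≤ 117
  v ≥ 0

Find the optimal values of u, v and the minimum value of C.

Feasible corners and C = 12u - 9v:
  (61/2, 173/8) → C = 1371/8
  (71/8, 0) → C = 213/2
  (117, 0) → C = 1404

At the optimal vertex, 8u - 8v = 71 and v = 0.
Solving simultaneously gives u = 71/8, v = 0.

u = 71/8, v = 0, minimum C = 213/2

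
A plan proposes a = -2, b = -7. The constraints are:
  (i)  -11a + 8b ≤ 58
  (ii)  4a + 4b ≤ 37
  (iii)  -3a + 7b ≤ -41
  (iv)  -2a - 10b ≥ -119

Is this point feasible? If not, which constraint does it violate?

(i): -34 ≤ 58 ✓
(ii): -36 ≤ 37 ✓
(iii): -43 ≤ -41 ✓
(iv): 74 ≥ -119 ✓

feasible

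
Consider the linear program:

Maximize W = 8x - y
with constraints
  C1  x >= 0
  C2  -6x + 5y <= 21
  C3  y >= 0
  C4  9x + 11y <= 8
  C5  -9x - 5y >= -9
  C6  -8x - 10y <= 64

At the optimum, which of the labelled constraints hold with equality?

Corner points and W = 8x - y:
  (0, 0) → W = 0
  (0, 8/11) → W = -8/11
  (8/9, 0) → W = 64/9

The maximum is at (8/9, 0). Substituting into each constraint, equality holds for C3 and C4; the remaining constraints have slack.

C3 and C4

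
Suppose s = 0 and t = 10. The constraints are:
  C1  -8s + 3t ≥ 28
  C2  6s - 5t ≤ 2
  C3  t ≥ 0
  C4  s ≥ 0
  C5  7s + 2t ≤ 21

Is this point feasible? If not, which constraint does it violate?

feasible

C1: 30 ≥ 28 ✓
C2: -50 ≤ 2 ✓
C3: 10 ≥ 0 ✓
C4: 0 ≥ 0 ✓
C5: 20 ≤ 21 ✓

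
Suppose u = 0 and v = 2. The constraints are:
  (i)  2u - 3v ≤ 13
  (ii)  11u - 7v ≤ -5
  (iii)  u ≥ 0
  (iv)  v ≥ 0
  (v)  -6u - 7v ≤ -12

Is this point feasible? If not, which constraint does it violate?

(i): -6 ≤ 13 ✓
(ii): -14 ≤ -5 ✓
(iii): 0 ≥ 0 ✓
(iv): 2 ≥ 0 ✓
(v): -14 ≤ -12 ✓

feasible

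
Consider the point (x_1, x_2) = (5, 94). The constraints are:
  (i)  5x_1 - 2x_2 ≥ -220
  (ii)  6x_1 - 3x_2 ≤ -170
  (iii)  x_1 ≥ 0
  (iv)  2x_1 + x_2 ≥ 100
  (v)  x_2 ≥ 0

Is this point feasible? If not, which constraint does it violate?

feasible

(i): -163 ≥ -220 ✓
(ii): -252 ≤ -170 ✓
(iii): 5 ≥ 0 ✓
(iv): 104 ≥ 100 ✓
(v): 94 ≥ 0 ✓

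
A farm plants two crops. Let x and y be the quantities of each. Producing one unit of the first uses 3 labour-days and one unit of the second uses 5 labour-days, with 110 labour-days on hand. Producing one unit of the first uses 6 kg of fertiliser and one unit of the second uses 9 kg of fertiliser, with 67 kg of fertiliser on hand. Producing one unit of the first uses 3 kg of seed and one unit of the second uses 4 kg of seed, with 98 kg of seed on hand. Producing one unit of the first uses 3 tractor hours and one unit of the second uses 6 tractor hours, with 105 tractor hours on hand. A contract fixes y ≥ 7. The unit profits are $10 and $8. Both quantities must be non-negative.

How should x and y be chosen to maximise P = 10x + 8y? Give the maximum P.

Extreme points and P = 10x + 8y:
  (0, 67/9) → P = 536/9
  (0, 7) → P = 56
  (2/3, 7) → P = 188/3

x = 2/3, y = 7, maximum P = 188/3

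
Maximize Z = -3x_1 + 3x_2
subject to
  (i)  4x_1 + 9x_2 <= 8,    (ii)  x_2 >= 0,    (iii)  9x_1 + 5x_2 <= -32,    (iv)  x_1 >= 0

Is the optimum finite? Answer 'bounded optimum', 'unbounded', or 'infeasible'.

infeasible

The boundaries 4x_1 + 9x_2 = 8 and x_2 = 0 meet at (2, 0), but that point violates 9x_1 + 5x_2 ≤ -32. Every candidate vertex is excluded by some other constraint, so the feasible region is empty.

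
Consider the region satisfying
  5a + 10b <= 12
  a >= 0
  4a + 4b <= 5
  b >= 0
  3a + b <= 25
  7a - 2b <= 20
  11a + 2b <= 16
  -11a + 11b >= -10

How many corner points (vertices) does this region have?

5

The feasible vertices (each the meet of two boundaries and inside every other half-plane) are:
  (0, 6/5)
  (1/10, 23/20)
  (0, 0)
  (95/88, 15/88)
  (10/11, 0)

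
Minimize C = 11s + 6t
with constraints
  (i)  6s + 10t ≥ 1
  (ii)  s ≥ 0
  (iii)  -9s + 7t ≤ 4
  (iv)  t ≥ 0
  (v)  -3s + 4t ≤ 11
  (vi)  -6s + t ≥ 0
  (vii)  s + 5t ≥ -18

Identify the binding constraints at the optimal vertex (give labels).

(i) and (ii)

Corner points and C = 11s + 6t:
  (0, 1/10) → C = 3/5
  (1/66, 1/11) → C = 47/66
  (0, 4/7) → C = 24/7
  (4/33, 8/11) → C = 188/33

The minimum is at (0, 1/10). Substituting into each constraint, equality holds for (i) and (ii); the remaining constraints have slack.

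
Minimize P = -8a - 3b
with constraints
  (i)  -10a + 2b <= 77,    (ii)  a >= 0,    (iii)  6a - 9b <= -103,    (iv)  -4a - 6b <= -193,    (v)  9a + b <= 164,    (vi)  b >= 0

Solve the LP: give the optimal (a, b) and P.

Corner points and P = -8a - 3b:
  (0, 77/2) → P = -231/2
  (251/28, 2333/28) → P = -9007/28
  (0, 193/6) → P = -193/2
  (373/24, 785/36) → P = -759/4
  (1373/87, 637/29) → P = -16717/87

At the optimal vertex, -10a + 2b = 77 and 9a + b = 164.
Solving simultaneously gives a = 251/28, b = 2333/28.

a = 251/28, b = 2333/28, minimum P = -9007/28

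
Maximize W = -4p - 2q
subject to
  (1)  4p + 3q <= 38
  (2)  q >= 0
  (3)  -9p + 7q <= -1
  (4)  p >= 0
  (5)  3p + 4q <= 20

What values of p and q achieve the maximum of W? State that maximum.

p = 1/9, q = 0, maximum W = -4/9

Vertices and W = -4p - 2q:
  (1/9, 0) → W = -4/9
  (20/3, 0) → W = -80/3
  (48/19, 59/19) → W = -310/19

At the optimal vertex, q = 0 and -9p + 7q = -1.
Solving simultaneously gives p = 1/9, q = 0.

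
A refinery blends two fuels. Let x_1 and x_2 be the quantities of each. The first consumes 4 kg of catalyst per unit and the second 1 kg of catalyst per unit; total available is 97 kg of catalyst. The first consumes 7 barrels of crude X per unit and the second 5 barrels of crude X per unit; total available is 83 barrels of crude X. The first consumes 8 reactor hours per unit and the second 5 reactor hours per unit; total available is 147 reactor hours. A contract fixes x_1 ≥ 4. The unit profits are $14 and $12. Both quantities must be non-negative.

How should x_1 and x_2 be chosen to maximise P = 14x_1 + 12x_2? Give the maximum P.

Vertices and P = 14x_1 + 12x_2:
  (83/7, 0) → P = 166
  (4, 0) → P = 56
  (4, 11) → P = 188

The binding constraints are 7x_1 + 5x_2 = 83 and x_1 = 4.
Solving simultaneously gives x_1 = 4, x_2 = 11.

x_1 = 4, x_2 = 11, maximum P = 188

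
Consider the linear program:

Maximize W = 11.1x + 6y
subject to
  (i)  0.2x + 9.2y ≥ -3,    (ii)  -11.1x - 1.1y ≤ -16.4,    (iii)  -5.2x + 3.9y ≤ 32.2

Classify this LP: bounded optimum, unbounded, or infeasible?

From the feasible point (7709/5095, -1829/5095), moving in the direction (9.2, -0.2) keeps every constraint satisfied while W increases without bound.

unbounded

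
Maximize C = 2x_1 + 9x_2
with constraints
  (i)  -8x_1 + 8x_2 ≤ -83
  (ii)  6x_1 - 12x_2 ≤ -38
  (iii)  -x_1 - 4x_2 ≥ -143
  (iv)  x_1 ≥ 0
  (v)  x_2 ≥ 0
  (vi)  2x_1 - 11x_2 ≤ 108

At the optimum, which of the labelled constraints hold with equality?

Extreme points and C = 2x_1 + 9x_2:
  (325/12, 401/24) → C = 4909/24
  (369/10, 1061/40) → C = 12501/40
  (391/9, 224/9) → C = 2798/9

The maximum is at (369/10, 1061/40). Substituting into each constraint, equality holds for (i) and (iii); the remaining constraints have slack.

(i) and (iii)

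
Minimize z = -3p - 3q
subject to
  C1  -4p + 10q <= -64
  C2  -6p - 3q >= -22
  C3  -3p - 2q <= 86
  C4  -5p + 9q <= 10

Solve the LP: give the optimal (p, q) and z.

Vertices and z = -3p - 3q:
  (103/18, -37/9) → z = -29/6
  (-366/19, -268/19) → z = 1902/19
  (302/3, -194) → z = 280

At the optimal vertex, -4p + 10q = -64 and -6p - 3q = -22.
Solving simultaneously gives p = 103/18, q = -37/9.

p = 103/18, q = -37/9, minimum z = -29/6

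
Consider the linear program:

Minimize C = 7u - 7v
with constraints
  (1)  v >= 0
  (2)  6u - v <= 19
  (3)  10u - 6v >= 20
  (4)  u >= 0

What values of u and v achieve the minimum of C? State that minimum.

Extreme points and C = 7u - 7v:
  (19/6, 0) → C = 133/6
  (2, 0) → C = 14
  (47/13, 35/13) → C = 84/13

The optimum lies where 6u - v = 19 and 10u - 6v = 20.
Solving simultaneously gives u = 47/13, v = 35/13.

u = 47/13, v = 35/13, minimum C = 84/13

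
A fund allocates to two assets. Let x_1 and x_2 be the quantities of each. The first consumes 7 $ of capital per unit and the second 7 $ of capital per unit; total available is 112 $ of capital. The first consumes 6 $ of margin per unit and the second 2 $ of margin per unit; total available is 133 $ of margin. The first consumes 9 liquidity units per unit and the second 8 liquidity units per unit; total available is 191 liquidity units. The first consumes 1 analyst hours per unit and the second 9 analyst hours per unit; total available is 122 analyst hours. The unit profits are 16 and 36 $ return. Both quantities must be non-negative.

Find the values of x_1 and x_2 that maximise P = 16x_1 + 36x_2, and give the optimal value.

Corner points and P = 16x_1 + 36x_2:
  (0, 0) → P = 0
  (0, 122/9) → P = 488
  (16, 0) → P = 256
  (11/4, 53/4) → P = 521

x_1 = 11/4, x_2 = 53/4, maximum P = 521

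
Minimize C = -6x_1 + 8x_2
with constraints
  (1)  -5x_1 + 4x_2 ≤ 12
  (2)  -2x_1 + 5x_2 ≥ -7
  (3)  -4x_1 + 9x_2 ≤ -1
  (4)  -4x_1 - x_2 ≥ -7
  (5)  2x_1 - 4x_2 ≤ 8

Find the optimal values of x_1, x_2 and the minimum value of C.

x_1 = 21/11, x_2 = -7/11, minimum C = -182/11

Corner points and C = -6x_1 + 8x_2:
  (-88/17, -59/17) → C = 56/17
  (-112/29, -53/29) → C = 248/29
  (21/11, -7/11) → C = -182/11
  (8/5, 3/5) → C = -24/5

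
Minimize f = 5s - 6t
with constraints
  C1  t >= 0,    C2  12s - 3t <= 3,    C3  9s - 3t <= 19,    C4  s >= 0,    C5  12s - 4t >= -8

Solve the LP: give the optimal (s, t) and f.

Feasible corners and f = 5s - 6t:
  (1/4, 0) → f = 5/4
  (0, 0) → f = 0
  (3, 11) → f = -51
  (0, 2) → f = -12

At the optimal vertex, 12s - 3t = 3 and 12s - 4t = -8.
Solving simultaneously gives s = 3, t = 11.

s = 3, t = 11, minimum f = -51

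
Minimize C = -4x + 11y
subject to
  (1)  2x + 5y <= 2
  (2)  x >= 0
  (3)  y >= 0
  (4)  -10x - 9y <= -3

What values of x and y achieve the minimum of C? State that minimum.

x = 1, y = 0, minimum C = -4

Feasible corners and C = -4x + 11y:
  (0, 2/5) → C = 22/5
  (1, 0) → C = -4
  (0, 1/3) → C = 11/3
  (3/10, 0) → C = -6/5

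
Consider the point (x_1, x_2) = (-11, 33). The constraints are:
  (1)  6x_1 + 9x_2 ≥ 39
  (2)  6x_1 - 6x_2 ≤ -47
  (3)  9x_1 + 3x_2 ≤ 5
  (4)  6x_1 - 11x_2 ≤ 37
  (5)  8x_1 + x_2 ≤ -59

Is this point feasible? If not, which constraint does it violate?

not feasible — violates (5)

Constraint (5): 8x_1 + x_2 = -55, which is not ≤ -59. All other constraints are satisfied.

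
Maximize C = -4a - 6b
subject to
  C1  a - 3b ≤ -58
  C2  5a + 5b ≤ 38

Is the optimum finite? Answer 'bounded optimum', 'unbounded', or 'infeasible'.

unbounded

From the feasible point (-44/5, 82/5), moving in the direction (-3, -1) keeps every constraint satisfied while C increases without bound.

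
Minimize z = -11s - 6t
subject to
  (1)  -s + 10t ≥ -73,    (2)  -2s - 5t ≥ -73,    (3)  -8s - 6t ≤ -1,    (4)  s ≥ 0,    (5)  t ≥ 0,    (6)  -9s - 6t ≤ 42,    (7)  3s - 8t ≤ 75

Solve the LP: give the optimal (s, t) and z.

Corner points and z = -11s - 6t:
  (0, 73/5) → z = -438/5
  (959/31, 69/31) → z = -10963/31
  (0, 1/6) → z = -1
  (1/8, 0) → z = -11/8
  (25, 0) → z = -275

s = 959/31, t = 69/31, minimum z = -10963/31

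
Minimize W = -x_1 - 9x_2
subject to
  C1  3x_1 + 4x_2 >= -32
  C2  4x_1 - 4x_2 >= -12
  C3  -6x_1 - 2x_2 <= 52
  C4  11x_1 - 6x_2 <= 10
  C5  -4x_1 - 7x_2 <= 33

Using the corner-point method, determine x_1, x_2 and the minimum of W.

x_1 = 28/5, x_2 = 43/5, minimum W = -83

Corner points and W = -x_1 - 9x_2:
  (28/5, 43/5) → W = -83
  (-54/11, -21/11) → W = 243/11
  (-128/101, -403/101) → W = 3755/101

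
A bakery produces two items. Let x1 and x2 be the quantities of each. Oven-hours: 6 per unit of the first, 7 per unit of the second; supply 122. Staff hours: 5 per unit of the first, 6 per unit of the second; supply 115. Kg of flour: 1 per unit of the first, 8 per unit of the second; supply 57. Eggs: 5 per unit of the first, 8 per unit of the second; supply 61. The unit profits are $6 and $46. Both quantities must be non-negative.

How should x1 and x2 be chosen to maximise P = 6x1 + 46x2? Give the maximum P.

x1 = 1, x2 = 7, maximum P = 328

Extreme points and P = 6x1 + 46x2:
  (0, 0) → P = 0
  (0, 57/8) → P = 1311/4
  (61/5, 0) → P = 366/5
  (1, 7) → P = 328

The binding constraints are x1 + 8x2 = 57 and 5x1 + 8x2 = 61.
Solving simultaneously gives x1 = 1, x2 = 7.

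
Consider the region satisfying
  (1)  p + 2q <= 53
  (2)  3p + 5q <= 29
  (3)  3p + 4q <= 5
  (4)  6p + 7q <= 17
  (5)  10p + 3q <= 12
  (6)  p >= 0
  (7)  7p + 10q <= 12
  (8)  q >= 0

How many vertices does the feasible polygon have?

5

Of the 28 pairwise boundary intersections, those satisfying every inequality are:
  (33/31, 14/31)
  (1, 1/2)
  (6/5, 0)
  (0, 6/5)
  (0, 0)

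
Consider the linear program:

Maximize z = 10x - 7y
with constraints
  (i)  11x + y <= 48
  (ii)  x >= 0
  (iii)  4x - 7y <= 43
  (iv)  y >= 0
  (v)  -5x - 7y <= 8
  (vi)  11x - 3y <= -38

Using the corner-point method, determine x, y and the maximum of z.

Feasible corners and z = 10x - 7y:
  (0, 48) → z = -336
  (53/22, 43/2) → z = -2781/22
  (0, 38/3) → z = -266/3

x = 0, y = 38/3, maximum z = -266/3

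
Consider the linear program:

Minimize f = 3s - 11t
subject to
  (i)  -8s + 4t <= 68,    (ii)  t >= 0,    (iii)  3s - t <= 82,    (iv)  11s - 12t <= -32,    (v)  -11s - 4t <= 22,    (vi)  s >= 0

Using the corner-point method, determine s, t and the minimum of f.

Extreme points and f = 3s - 11t:
  (99, 215) → f = -2068
  (0, 17) → f = -187
  (1016/25, 998/25) → f = -1586/5
  (0, 8/3) → f = -88/3

The optimum lies where -8s + 4t = 68 and 3s - t = 82.
Solving simultaneously gives s = 99, t = 215.

s = 99, t = 215, minimum f = -2068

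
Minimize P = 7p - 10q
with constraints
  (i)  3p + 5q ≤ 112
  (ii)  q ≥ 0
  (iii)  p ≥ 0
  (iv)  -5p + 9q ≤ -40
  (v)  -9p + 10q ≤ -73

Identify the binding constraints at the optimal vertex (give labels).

Feasible corners and P = 7p - 10q:
  (112/3, 0) → P = 784/3
  (302/13, 110/13) → P = 78
  (73/9, 0) → P = 511/9
  (257/31, 5/31) → P = 1749/31

The minimum is at (257/31, 5/31). Substituting into each constraint, equality holds for (iv) and (v); the remaining constraints have slack.

(iv) and (v)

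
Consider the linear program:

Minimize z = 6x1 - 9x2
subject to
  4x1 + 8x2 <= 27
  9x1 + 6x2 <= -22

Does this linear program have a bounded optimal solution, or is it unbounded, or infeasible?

unbounded

From the feasible point (-169/24, 331/48), moving in the direction (-8, 4) keeps every constraint satisfied while z decreases without bound.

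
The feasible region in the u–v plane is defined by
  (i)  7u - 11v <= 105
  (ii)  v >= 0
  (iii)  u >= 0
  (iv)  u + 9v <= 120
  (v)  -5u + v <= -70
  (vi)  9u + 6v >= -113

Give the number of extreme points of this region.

4

Intersecting each pair of boundary lines and keeping only the points that satisfy every inequality leaves:
  (15, 0)
  (2265/74, 735/74)
  (14, 0)
  (375/23, 265/23)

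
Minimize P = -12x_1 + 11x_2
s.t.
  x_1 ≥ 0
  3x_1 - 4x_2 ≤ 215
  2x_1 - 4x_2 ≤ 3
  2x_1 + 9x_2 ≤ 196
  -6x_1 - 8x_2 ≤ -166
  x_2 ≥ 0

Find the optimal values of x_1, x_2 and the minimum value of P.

Corner points and P = -12x_1 + 11x_2:
  (0, 196/9) → P = 2156/9
  (0, 83/4) → P = 913/4
  (811/26, 193/13) → P = -211
  (86/5, 157/20) → P = -2401/20

x_1 = 811/26, x_2 = 193/13, minimum P = -211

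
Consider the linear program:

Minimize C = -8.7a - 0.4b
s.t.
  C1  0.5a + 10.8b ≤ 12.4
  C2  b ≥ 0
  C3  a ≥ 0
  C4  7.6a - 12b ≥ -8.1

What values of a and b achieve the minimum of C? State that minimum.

a = 24.8, b = 0, minimum C = -215.76

Feasible corners and C = -8.7a - 0.4b:
  (124/5, 0) → C = -5394/25
  (511/734, 9829/8808) → C = -7160/1101
  (0, 0) → C = 0
  (0, 27/40) → C = -27/100

The optimum lies where 0.5a + 10.8b = 12.4 and b = 0.
Solving simultaneously gives a = 124/5, b = 0.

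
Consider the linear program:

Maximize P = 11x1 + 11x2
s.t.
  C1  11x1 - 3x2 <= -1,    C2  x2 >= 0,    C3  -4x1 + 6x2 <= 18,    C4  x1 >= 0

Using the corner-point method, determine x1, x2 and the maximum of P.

Extreme points and P = 11x1 + 11x2:
  (8/9, 97/27) → P = 1331/27
  (0, 1/3) → P = 11/3
  (0, 3) → P = 33

At the optimal vertex, 11x1 - 3x2 = -1 and -4x1 + 6x2 = 18.
Solving simultaneously gives x1 = 8/9, x2 = 97/27.

x1 = 8/9, x2 = 97/27, maximum P = 1331/27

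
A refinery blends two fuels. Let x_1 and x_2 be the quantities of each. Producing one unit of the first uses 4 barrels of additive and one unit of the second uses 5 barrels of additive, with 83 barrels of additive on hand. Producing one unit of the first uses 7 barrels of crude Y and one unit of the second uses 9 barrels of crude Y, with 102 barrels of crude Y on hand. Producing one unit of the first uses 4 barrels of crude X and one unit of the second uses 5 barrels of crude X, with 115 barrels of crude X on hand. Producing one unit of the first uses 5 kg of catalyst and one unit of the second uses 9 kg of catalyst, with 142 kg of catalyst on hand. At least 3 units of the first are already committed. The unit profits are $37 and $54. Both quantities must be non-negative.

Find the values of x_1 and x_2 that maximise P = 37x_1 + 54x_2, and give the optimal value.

Feasible corners and P = 37x_1 + 54x_2:
  (102/7, 0) → P = 3774/7
  (3, 0) → P = 111
  (3, 9) → P = 597

x_1 = 3, x_2 = 9, maximum P = 597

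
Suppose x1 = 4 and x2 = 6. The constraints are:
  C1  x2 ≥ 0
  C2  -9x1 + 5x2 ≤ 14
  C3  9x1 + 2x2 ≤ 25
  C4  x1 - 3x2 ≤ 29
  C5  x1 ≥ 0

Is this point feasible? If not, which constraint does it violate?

not feasible — violates C3

Constraint C3: 9x1 + 2x2 = 48, which is not ≤ 25. All other constraints are satisfied.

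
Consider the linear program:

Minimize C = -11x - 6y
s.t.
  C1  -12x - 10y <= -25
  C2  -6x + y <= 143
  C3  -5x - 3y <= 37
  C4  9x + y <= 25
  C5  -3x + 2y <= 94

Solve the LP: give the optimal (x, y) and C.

x = -44/21, y = 307/7, minimum C = -5042/21

Corner points and C = -11x - 6y:
  (75/26, -25/26) → C = -675/26
  (-445/27, 401/18) → C = 1286/27
  (-44/21, 307/7) → C = -5042/21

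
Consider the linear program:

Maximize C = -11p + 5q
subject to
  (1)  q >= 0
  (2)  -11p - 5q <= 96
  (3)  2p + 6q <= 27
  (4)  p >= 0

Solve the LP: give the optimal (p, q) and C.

p = 0, q = 9/2, maximum C = 45/2

Corner points and C = -11p + 5q:
  (27/2, 0) → C = -297/2
  (0, 0) → C = 0
  (0, 9/2) → C = 45/2

The optimum lies where 2p + 6q = 27 and p = 0.
Solving simultaneously gives p = 0, q = 9/2.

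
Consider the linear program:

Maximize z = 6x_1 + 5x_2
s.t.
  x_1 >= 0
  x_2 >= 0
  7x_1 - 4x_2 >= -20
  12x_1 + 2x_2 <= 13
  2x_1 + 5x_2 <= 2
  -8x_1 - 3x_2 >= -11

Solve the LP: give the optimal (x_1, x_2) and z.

x_1 = 1, x_2 = 0, maximum z = 6

Feasible corners and z = 6x_1 + 5x_2:
  (0, 0) → z = 0
  (0, 2/5) → z = 2
  (1, 0) → z = 6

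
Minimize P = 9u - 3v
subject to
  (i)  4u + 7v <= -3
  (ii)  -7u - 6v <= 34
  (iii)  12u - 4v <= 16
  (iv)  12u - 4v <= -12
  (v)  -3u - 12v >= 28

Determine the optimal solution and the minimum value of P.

u = -40/11, v = -47/33, minimum P = -313/11

Corner points and P = 9u - 3v:
  (-52/25, -81/25) → P = -9
  (-40/11, -47/33) → P = -313/11
  (-64/39, -25/13) → P = -9

At the optimal vertex, -7u - 6v = 34 and -3u - 12v = 28.
Solving simultaneously gives u = -40/11, v = -47/33.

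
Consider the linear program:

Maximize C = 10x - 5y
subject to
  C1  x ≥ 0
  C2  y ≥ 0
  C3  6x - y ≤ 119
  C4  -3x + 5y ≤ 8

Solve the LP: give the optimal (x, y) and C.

Extreme points and C = 10x - 5y:
  (0, 0) → C = 0
  (0, 8/5) → C = -8
  (119/6, 0) → C = 595/3
  (67/3, 15) → C = 445/3

At the optimal vertex, y = 0 and 6x - y = 119.
Solving simultaneously gives x = 119/6, y = 0.

x = 119/6, y = 0, maximum C = 595/3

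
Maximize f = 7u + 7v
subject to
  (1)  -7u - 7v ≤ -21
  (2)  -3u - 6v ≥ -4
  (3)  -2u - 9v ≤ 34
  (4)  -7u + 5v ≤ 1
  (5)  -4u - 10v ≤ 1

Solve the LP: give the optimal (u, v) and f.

u = 23/3, v = -19/6, maximum f = 63/2

Corner points and f = 7u + 7v:
  (14/3, -5/3) → f = 21
  (31/6, -13/6) → f = 21
  (23/3, -19/6) → f = 63/2

The binding constraints are -3u - 6v = -4 and -4u - 10v = 1.
Solving simultaneously gives u = 23/3, v = -19/6.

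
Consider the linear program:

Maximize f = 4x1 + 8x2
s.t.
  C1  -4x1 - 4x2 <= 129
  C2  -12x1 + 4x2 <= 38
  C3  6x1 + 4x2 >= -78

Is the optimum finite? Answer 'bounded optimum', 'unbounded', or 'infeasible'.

unbounded

From the feasible point (51/2, -231/4), moving in the direction (4, 12) keeps every constraint satisfied while f increases without bound.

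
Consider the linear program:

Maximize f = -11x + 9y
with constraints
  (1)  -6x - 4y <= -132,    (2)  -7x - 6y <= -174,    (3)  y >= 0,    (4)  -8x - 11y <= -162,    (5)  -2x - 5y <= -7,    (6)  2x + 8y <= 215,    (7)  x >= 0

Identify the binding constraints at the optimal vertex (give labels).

Corner points and f = -11x + 9y:
  (12, 15) → f = 3
  (49/10, 513/20) → f = 3539/20
  (174/7, 0) → f = -1914/7
  (215/2, 0) → f = -2365/2

The maximum is at (49/10, 513/20). Substituting into each constraint, equality holds for (1) and (6); the remaining constraints have slack.

(1) and (6)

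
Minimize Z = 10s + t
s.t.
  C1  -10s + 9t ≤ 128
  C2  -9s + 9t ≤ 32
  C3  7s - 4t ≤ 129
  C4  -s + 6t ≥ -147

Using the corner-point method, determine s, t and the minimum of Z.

Extreme points and Z = 10s + t:
  (1289/27, 1385/27) → Z = 14275/27
  (-101/3, -271/9) → Z = -3301/9
  (93/19, -450/19) → Z = 480/19

s = -101/3, t = -271/9, minimum Z = -3301/9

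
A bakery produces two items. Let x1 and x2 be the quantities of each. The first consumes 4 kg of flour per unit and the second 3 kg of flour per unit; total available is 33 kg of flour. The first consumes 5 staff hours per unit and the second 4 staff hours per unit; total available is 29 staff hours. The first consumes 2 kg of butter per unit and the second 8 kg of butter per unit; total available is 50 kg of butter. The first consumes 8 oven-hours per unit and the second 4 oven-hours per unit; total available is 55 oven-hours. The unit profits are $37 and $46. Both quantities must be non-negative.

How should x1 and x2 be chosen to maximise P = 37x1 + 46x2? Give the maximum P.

Corner points and P = 37x1 + 46x2:
  (0, 0) → P = 0
  (0, 25/4) → P = 575/2
  (29/5, 0) → P = 1073/5
  (1, 6) → P = 313

The optimum lies where 5x1 + 4x2 = 29 and 2x1 + 8x2 = 50.
Solving simultaneously gives x1 = 1, x2 = 6.

x1 = 1, x2 = 6, maximum P = 313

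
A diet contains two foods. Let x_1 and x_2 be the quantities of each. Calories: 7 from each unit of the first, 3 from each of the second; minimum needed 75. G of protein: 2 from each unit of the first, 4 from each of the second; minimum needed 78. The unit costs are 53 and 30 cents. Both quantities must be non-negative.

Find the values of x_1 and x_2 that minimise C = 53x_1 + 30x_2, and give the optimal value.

The feasible region is unbounded (it extends along (0, 1), (1, 0)), but C strictly increases along every unbounded feasible direction, so there is no improving ray and the minimum is attained at a vertex.

x_1 = 3, x_2 = 18, minimum C = 699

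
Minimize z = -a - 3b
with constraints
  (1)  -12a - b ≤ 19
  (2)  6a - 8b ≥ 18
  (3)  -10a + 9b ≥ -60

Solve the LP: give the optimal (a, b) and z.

a = 159/13, b = 90/13, minimum z = -33

Extreme points and z = -a - 3b:
  (-67/51, -55/17) → z = 562/51
  (-111/118, -455/59) → z = 2841/118
  (159/13, 90/13) → z = -33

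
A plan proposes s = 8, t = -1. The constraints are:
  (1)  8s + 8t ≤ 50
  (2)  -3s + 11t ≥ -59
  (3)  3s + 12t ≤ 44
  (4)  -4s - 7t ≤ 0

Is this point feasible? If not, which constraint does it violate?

not feasible — violates (1)

Constraint (1): 8s + 8t = 56, which is not ≤ 50. All other constraints are satisfied.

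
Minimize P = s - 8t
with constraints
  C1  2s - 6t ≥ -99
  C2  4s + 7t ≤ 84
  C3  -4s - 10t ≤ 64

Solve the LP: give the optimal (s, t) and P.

s = -189/38, t = 282/19, minimum P = -4701/38

Corner points and P = s - 8t:
  (-189/38, 282/19) → P = -4701/38
  (-687/22, 67/11) → P = -1759/22
  (322/3, -148/3) → P = 502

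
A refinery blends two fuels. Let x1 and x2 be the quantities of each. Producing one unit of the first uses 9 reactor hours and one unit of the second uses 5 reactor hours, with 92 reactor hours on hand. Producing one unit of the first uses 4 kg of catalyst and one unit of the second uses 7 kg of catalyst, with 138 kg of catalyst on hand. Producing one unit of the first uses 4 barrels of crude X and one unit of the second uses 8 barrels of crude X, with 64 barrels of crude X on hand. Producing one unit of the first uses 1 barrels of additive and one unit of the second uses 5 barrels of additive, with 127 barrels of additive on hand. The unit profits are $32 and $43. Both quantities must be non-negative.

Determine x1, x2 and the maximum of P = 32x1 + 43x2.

Vertices and P = 32x1 + 43x2:
  (0, 0) → P = 0
  (0, 8) → P = 344
  (92/9, 0) → P = 2944/9
  (8, 4) → P = 428

At the optimal vertex, 9x1 + 5x2 = 92 and 4x1 + 8x2 = 64.
Solving simultaneously gives x1 = 8, x2 = 4.

x1 = 8, x2 = 4, maximum P = 428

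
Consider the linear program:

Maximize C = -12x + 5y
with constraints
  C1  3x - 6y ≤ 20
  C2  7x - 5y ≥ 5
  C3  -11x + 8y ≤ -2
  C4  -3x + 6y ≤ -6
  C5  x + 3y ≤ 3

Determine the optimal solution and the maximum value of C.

x = -70/27, y = -125/27, maximum C = 215/27

Extreme points and C = -12x + 5y:
  (-70/27, -125/27) → C = 215/27
  (26/5, -11/15) → C = -991/15
  (0, -1) → C = -5
  (12/5, 1/5) → C = -139/5

The optimum lies where 3x - 6y = 20 and 7x - 5y = 5.
Solving simultaneously gives x = -70/27, y = -125/27.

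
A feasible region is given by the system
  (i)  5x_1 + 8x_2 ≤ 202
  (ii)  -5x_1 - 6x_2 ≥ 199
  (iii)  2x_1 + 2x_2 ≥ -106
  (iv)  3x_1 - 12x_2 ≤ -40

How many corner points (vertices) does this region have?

3

Pairwise boundary intersections that survive every other constraint:
  (-119, 66)
  (-438/13, -397/78)
  (-676/15, -119/15)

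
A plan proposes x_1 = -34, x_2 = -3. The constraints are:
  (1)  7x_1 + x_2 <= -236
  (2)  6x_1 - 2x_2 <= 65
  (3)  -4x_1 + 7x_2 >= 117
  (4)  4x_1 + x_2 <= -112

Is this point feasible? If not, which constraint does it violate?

Constraint (3): -4x_1 + 7x_2 = 115, which is not ≥ 117. All other constraints are satisfied.

not feasible — violates (3)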